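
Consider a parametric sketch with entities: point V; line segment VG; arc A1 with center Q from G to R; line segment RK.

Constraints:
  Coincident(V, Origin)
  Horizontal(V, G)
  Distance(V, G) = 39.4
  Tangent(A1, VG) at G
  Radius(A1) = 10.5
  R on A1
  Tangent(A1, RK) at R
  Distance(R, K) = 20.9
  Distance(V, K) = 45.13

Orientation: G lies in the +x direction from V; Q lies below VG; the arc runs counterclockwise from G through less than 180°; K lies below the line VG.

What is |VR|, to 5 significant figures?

31.241

Checks: |QG| = 10.50 ✓; |QR| = 10.50 ✓; ∠(QR, RK) = 90.00° ✓; |RK| = 20.90 ✓; |VK| = 45.13 ✓.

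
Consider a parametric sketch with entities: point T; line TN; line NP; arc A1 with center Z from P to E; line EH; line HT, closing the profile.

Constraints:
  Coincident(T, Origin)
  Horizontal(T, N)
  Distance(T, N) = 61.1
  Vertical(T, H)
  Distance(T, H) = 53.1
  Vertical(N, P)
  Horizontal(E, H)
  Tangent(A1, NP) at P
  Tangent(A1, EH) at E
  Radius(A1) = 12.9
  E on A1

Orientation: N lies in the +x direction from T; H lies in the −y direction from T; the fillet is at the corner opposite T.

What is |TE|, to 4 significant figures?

71.71

T is at the origin; TN is horizontal with |TN| = 61.1 and N on the +x side, so N = (61.10, 0.000). TH is vertical with |TH| = 53.1 and H on the −y side, so H = (0.000, -53.10). The virtual corner opposite T is at (61.10, -53.10). Since A1 is tangent to NP there, ZP ⟂ NP and since A1 is tangent to EH there, ZE ⟂ EH, with radius 12.9, so the center Z sits 12.9 in from both sides at Z = (48.20, -40.20). That places the tangent points at P = (61.10, -40.20) on NP and E = (48.20, -53.10) on EH. Then |TE| = |E − T| = 71.71.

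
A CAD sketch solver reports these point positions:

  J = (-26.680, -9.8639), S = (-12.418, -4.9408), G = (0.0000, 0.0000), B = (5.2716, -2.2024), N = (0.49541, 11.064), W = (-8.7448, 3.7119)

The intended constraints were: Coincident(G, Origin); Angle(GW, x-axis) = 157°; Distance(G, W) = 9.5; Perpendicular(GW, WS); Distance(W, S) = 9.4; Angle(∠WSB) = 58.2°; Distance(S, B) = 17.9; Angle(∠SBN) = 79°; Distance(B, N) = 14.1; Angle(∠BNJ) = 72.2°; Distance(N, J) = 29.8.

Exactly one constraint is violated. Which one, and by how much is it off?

Distance(N, J) = 29.8 — off by 4.50.

G = (0.00, 0.00) ✓; GW at 157.0° ✓; |GW| = 9.500 ✓; ∠(GW, WS) = 90.00° ✓; |WS| = 9.400 ✓; ∠WSB = 58.20° ✓; |SB| = 17.90 ✓; ∠SBN = 79.00° ✓; |BN| = 14.10 ✓; ∠BNJ = 72.20° ✓; |NJ| = 34.30 ✗.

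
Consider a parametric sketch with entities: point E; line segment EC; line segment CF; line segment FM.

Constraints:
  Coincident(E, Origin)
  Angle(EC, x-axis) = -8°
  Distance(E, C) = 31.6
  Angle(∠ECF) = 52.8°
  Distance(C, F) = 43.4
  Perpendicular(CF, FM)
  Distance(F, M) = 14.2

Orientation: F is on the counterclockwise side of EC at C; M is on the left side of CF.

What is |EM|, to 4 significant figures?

26.66

∠ECF = 52.8°, so CF runs at -8.0° + (180° − 52.8°) = 119.2° from the x-axis; with |CF| = 43.4, F = C + 43.4·(cos 119.2°, sin 119.2°) = (10.12, 33.49). CF ⟂ FM; with |FM| = 14.2 on the left of CF, M = F + 14.2·(-0.8729, -0.4879) = (-2.276, 26.56). Then |EM| = |M − E| = 26.66.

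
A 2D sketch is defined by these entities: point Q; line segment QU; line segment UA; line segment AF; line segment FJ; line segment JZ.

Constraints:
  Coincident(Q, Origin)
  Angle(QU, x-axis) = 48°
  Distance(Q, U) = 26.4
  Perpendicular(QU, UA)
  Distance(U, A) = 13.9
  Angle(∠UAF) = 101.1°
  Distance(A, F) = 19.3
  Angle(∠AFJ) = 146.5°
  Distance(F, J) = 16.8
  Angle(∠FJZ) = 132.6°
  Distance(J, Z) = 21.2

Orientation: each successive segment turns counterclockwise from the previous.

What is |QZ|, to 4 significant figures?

17.67

∠AFJ = 146.5° gives FJ at -109.6° from the x-axis; with |FJ| = 16.8, J = (-13.73, 1.505). ∠FJZ = 132.6° gives JZ at -62.20° from the x-axis; with |JZ| = 21.2, Z = (-3.847, -17.25). Then |QZ| = |Z − Q| = 17.67.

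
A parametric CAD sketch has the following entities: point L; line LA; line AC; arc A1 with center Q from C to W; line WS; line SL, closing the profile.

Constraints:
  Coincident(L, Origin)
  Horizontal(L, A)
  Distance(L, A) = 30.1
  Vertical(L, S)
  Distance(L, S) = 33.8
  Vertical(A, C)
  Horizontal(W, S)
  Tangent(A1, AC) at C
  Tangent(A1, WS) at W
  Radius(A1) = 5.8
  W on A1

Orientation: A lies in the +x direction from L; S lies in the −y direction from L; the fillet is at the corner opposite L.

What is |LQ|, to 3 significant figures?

37.1

L is at the origin; LA is horizontal with |LA| = 30.1 and A on the +x side, so A = (30.1, 0.00). LS is vertical with |LS| = 33.8 and S on the −y side, so S = (0.00, -33.8). The virtual corner opposite L is at (30.1, -33.8). A1 meets AC tangentially, so QC is at right angles to AC and since A1 is tangent to WS there, QW ⟂ WS, with radius 5.8, so the center Q sits 5.8 in from both sides at Q = (24.3, -28.0). Then |LQ| = |Q − L| = 37.1.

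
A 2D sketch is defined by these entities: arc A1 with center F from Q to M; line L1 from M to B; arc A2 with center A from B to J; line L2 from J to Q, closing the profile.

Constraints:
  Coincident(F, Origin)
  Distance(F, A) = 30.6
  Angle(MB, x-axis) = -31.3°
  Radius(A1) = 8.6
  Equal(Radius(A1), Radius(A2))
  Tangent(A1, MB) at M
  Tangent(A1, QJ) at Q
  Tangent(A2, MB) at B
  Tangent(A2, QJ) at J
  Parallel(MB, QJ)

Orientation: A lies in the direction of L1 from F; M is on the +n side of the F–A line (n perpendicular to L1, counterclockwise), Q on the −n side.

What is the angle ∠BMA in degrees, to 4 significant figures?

15.70°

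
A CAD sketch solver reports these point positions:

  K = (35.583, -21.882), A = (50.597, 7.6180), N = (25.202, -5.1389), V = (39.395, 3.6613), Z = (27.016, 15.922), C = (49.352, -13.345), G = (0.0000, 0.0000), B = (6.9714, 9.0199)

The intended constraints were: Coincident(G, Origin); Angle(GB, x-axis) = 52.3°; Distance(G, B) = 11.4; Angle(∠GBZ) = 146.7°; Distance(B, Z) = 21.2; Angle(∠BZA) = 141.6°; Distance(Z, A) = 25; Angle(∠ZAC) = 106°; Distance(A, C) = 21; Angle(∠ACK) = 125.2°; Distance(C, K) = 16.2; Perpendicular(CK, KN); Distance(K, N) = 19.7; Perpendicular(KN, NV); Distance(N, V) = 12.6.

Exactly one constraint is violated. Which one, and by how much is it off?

Distance(N, V) = 12.6 — off by 4.10.

G = (0.00, 0.00) ✓; GB at 52.30° ✓; |GB| = 11.40 ✓; ∠GBZ = 146.7° ✓; |BZ| = 21.20 ✓; ∠BZA = 141.6° ✓; |ZA| = 25.00 ✓; ∠ZAC = 106.0° ✓; |AC| = 21.00 ✓; ∠ACK = 125.2° ✓; |CK| = 16.20 ✓; ∠(CK, KN) = 90.00° ✓; |KN| = 19.70 ✓; ∠(KN, NV) = 90.00° ✓; |NV| = 16.70 ✗.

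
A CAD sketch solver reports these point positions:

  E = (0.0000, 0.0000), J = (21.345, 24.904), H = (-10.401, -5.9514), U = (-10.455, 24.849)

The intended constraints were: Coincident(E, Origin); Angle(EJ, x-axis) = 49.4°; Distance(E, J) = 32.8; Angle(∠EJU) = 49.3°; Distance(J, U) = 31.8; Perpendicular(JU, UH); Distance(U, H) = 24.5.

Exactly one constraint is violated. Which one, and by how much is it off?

Distance(U, H) = 24.5 — off by 6.30.

E = (0.00, 0.00) ✓; EJ at 49.40° ✓; |EJ| = 32.80 ✓; ∠EJU = 49.30° ✓; |JU| = 31.80 ✓; ∠(JU, UH) = 90.00° ✓; |UH| = 30.80 ✗.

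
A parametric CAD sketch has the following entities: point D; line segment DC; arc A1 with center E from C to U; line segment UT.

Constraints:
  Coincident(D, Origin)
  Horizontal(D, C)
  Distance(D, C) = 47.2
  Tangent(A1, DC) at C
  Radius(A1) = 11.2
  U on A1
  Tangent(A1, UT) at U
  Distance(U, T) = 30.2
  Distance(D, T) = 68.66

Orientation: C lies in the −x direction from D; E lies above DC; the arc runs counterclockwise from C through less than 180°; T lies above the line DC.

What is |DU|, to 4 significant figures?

41.42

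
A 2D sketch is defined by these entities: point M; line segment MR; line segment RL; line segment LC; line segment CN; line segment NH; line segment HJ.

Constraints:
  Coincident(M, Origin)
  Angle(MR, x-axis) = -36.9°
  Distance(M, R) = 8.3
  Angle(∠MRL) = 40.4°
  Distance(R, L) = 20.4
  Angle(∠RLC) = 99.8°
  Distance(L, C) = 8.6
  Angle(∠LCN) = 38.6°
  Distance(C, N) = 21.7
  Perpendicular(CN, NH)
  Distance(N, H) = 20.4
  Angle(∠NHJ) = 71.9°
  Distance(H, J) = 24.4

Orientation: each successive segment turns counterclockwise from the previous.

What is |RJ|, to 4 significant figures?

31.49

CN is perpendicular to NH, so NH runs at 54.30°; with |NH| = 20.4, H = (23.09, 18.39). ∠NHJ = 71.9° gives HJ at 162.4° from the x-axis; with |HJ| = 24.4, J = (-0.1679, 25.76). Then |RJ| = |J − R| = 31.49.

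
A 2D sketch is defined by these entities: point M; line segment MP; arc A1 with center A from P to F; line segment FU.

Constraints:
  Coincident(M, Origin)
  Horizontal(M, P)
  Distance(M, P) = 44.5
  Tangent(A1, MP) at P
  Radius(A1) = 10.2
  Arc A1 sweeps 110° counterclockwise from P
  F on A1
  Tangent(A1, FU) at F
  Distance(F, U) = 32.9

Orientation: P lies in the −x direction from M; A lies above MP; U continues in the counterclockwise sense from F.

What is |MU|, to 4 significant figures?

64.20

On A1, P sits at bearing -90° from A; a 110° counterclockwise sweep puts F at bearing 20°, so F = A + 10.2·(cos 20°, sin 20°) = (-34.92, 13.69). The tangent condition forces AF to be normal to FU, so FU runs along (−sin 20°, cos 20°); with |FU| = 32.9, U = (-46.17, 44.60). Then |MU| = |U − M| = 64.20.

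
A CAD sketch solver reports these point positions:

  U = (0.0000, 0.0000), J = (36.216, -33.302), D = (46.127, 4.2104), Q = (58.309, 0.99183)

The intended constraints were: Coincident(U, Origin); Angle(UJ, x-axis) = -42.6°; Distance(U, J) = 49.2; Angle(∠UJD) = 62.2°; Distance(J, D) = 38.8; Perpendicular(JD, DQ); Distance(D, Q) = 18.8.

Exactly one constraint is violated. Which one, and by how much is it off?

Distance(D, Q) = 18.8 — off by 6.20.

U = (0.00, 0.00) ✓; UJ at -42.60° ✓; |UJ| = 49.20 ✓; ∠UJD = 62.20° ✓; |JD| = 38.80 ✓; ∠(JD, DQ) = 90.00° ✓; |DQ| = 12.60 ✗.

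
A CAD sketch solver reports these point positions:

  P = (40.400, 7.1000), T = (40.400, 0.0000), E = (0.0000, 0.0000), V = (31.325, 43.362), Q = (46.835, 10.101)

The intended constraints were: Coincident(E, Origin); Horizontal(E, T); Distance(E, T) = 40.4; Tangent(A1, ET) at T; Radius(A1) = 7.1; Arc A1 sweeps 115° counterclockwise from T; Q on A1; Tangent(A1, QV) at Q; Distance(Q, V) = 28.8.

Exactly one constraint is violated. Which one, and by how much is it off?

Distance(Q, V) = 28.8 — off by 7.90.

E = (0.00, 0.00) ✓; E.y = 0.00, T.y = 0.00 ✓; |ET| = 40.40 ✓; ∠(PT, TE) = 90.00° ✓; |PT| = 7.100 ✓; bearing(P→Q) − bearing(P→T) = 115.0° ✓; |PQ| = 7.100 ✓; ∠(PQ, QV) = 90.00° ✓; |QV| = 36.70 ✗.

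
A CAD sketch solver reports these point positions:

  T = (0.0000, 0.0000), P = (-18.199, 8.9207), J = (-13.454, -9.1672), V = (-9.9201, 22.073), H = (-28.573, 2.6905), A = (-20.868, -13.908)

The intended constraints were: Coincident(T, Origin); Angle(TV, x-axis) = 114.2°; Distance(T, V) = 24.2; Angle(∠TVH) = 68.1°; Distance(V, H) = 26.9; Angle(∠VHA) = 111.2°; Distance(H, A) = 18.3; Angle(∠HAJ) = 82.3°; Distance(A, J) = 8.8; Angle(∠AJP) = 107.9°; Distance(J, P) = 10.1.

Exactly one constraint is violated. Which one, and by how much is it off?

Distance(J, P) = 10.1 — off by 8.60.

T = (0.00, 0.00) ✓; TV at 114.2° ✓; |TV| = 24.20 ✓; ∠TVH = 68.10° ✓; |VH| = 26.90 ✓; ∠VHA = 111.2° ✓; |HA| = 18.30 ✓; ∠HAJ = 82.30° ✓; |AJ| = 8.800 ✓; ∠AJP = 107.9° ✓; |JP| = 18.70 ✗.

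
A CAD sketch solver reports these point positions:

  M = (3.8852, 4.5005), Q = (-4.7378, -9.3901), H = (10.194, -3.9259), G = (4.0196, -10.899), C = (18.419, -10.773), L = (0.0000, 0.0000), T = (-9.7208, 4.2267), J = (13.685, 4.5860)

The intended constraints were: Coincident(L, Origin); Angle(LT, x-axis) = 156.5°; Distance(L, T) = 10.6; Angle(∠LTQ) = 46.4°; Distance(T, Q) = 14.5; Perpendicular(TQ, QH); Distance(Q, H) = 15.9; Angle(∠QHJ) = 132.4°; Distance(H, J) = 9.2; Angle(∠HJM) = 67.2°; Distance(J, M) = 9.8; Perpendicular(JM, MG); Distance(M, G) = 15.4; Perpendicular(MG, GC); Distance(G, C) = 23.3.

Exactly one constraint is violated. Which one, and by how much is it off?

Distance(G, C) = 23.3 — off by 8.90.

L = (0.00, 0.00) ✓; LT at 156.5° ✓; |LT| = 10.60 ✓; ∠LTQ = 46.40° ✓; |TQ| = 14.50 ✓; ∠(TQ, QH) = 90.00° ✓; |QH| = 15.90 ✓; ∠QHJ = 132.4° ✓; |HJ| = 9.200 ✓; ∠HJM = 67.20° ✓; |JM| = 9.800 ✓; ∠(JM, MG) = 90.00° ✓; |MG| = 15.40 ✓; ∠(MG, GC) = 90.00° ✓; |GC| = 14.40 ✗.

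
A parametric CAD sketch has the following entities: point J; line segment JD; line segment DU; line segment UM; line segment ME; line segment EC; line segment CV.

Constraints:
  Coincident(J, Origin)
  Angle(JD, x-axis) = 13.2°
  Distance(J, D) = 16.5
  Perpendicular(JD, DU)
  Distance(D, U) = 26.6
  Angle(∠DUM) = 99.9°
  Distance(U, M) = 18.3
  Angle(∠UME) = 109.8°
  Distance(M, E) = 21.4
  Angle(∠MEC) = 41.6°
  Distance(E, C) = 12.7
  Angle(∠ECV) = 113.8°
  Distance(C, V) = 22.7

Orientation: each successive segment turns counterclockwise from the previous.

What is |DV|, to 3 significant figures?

40.6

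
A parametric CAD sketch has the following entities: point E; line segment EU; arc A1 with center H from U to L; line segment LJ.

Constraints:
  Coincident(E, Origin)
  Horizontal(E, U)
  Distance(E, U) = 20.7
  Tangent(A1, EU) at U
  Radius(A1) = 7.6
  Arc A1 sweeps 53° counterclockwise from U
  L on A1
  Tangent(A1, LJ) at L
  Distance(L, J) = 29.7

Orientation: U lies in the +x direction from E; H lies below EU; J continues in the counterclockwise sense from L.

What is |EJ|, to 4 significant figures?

26.94

E is at the origin; EU is horizontal with |EU| = 20.7 and U on the +x side, so U = (20.70, 0.000). The tangent condition forces HU to be normal to EU, so H = U + (0, -7.6) = (20.70, -7.600). On A1, U sits at bearing 90° from H; a 53° counterclockwise sweep puts L at bearing 143°, so L = H + 7.6·(cos 143°, sin 143°) = (14.63, -3.026). The tangent condition forces HL to be normal to LJ, so LJ runs along (−sin 143°, cos 143°); with |LJ| = 29.7, J = (-3.244, -26.75). Then |EJ| = |J − E| = 26.94.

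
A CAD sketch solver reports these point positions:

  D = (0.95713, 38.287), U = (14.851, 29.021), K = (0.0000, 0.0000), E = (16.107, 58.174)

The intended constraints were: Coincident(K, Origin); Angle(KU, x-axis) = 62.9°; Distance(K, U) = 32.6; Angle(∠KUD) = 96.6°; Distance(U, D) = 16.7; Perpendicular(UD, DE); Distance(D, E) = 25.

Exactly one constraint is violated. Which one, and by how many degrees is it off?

Perpendicular(UD, DE) — off by 3.60°.

K = (0.00, 0.00) ✓; KU at 62.90° ✓; |KU| = 32.60 ✓; ∠KUD = 96.60° ✓; |UD| = 16.70 ✓; ∠(UD, DE) = 93.60° ✗; |DE| = 25.00 ✓.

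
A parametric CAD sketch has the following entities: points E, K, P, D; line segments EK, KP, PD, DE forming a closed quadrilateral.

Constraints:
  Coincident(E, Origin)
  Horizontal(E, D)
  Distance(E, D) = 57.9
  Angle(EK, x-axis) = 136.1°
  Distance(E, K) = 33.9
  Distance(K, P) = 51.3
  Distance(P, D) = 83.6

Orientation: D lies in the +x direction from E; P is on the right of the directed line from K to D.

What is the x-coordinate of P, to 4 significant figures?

-20.99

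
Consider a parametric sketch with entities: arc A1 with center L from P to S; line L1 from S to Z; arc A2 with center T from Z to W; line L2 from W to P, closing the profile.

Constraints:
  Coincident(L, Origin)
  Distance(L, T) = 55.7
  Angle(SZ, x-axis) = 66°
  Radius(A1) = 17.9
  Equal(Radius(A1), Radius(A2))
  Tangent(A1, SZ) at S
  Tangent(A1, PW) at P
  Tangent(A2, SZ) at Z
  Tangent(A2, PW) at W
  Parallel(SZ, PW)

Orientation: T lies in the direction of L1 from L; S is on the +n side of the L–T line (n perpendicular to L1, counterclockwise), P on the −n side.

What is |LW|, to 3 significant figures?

58.5

The slot axis is L1's direction at 66.0°, so u = (cos 66.0°, sin 66.0°) = (0.407, 0.914) and n = (−sin 66.0°, cos 66.0°) = (-0.914, 0.407). L is at the origin and T lies 55.7 along u from L, so T = 55.7·u = (22.7, 50.9). Tangency of A1 to both parallel lines with radius 17.9 puts S and P at L ± 17.9·n: S = (-16.4, 7.28), P = (16.4, -7.28). Equal radii place Z and W the same way about T: Z = T + 17.9·n = (6.30, 58.2), W = T − 17.9·n = (39.0, 43.6). Then |LW| = |W − L| = 58.5.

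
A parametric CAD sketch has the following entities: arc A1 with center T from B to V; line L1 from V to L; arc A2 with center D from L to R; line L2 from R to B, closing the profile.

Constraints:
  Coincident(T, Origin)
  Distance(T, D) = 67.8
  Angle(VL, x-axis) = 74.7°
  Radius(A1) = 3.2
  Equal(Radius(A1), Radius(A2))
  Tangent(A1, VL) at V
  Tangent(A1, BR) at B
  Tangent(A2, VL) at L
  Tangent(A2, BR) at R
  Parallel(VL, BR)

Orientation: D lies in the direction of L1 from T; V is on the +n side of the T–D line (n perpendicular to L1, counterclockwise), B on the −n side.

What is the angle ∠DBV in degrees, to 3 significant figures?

87.3°

The slot axis is L1's direction at 74.7°, so u = (cos 74.7°, sin 74.7°) = (0.264, 0.965) and n = (−sin 74.7°, cos 74.7°) = (-0.965, 0.264). T is at the origin and D lies 67.8 along u from T, so D = 67.8·u = (17.9, 65.4). Tangency of A1 to both parallel lines with radius 3.2 puts V and B at T ± 3.2·n: V = (-3.09, 0.844), B = (3.09, -0.844). Then cos ∠DBV = BD·BV / (|BD||BV|), giving 87.3°.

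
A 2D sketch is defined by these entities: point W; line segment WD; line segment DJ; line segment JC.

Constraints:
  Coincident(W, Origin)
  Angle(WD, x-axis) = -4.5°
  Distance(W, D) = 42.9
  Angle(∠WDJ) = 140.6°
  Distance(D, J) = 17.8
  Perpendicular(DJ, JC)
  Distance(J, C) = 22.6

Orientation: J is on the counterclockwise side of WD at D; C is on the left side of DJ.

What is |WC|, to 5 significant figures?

51.160

W is at the origin; WD runs at -4.5° with length 42.9, so D = 42.9·(cos -4.5°, sin -4.5°) = (42.768, -3.3659). ∠WDJ = 140.6°, so DJ runs at -4.5° + (180° − 140.6°) = 34.900° from the x-axis; with |DJ| = 17.8, J = D + 17.8·(cos 34.900°, sin 34.900°) = (57.366, 6.8183). DJ ⟂ JC; with |JC| = 22.6 on the left of DJ, C = J + 22.6·(-0.57215, 0.82015) = (44.436, 25.354). Then |WC| = |C − W| = 51.160.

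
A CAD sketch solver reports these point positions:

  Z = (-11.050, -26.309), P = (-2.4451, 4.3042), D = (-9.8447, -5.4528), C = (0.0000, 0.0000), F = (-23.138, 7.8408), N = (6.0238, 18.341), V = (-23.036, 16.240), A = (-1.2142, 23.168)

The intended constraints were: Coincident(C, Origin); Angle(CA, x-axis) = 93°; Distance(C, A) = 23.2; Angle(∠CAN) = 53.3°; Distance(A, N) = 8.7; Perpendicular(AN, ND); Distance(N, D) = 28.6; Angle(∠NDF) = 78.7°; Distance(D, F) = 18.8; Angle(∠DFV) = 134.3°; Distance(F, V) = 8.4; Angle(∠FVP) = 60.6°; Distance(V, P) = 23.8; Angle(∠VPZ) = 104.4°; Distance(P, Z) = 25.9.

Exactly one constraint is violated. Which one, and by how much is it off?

Distance(P, Z) = 25.9 — off by 5.90.

C = (0.00, 0.00) ✓; CA at 93.00° ✓; |CA| = 23.20 ✓; ∠CAN = 53.30° ✓; |AN| = 8.700 ✓; ∠(AN, ND) = 90.00° ✓; |ND| = 28.60 ✓; ∠NDF = 78.70° ✓; |DF| = 18.80 ✓; ∠DFV = 134.3° ✓; |FV| = 8.400 ✓; ∠FVP = 60.60° ✓; |VP| = 23.80 ✓; ∠VPZ = 104.4° ✓; |PZ| = 31.80 ✗.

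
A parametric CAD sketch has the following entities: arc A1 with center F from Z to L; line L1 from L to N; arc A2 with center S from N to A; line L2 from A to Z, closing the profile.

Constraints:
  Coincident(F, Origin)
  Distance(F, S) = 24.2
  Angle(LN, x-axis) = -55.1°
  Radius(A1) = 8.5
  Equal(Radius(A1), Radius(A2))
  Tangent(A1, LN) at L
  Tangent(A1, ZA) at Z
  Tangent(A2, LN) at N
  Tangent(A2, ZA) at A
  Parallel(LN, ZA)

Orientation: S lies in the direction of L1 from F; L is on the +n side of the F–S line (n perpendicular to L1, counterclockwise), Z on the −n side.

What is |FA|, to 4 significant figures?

25.65

Tangency of A1 to both parallel lines with radius 8.5 puts L and Z at F ± 8.5·n: L = (6.971, 4.863), Z = (-6.971, -4.863). Equal radii place N and A the same way about S: N = S + 8.5·n = (20.82, -14.98), A = S − 8.5·n = (6.875, -24.71). Then |FA| = |A − F| = 25.65.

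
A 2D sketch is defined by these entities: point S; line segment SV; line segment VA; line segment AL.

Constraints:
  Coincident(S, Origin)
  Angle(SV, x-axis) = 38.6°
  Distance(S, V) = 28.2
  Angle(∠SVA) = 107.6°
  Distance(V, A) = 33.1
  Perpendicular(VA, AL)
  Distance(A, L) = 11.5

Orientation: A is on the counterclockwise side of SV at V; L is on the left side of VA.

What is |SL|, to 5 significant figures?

44.377

S is at the origin; SV runs at 38.6° with length 28.2, so V = 28.2·(cos 38.6°, sin 38.6°) = (22.039, 17.593). ∠SVA = 107.6°, so VA runs at 38.6° + (180° − 107.6°) = 111.00° from the x-axis; with |VA| = 33.1, A = V + 33.1·(cos 111.00°, sin 111.00°) = (10.177, 48.495). VA ⟂ AL; with |AL| = 11.5 on the left of VA, L = A + 11.5·(-0.93358, -0.35837) = (-0.55928, 44.374). Then |SL| = |L − S| = 44.377.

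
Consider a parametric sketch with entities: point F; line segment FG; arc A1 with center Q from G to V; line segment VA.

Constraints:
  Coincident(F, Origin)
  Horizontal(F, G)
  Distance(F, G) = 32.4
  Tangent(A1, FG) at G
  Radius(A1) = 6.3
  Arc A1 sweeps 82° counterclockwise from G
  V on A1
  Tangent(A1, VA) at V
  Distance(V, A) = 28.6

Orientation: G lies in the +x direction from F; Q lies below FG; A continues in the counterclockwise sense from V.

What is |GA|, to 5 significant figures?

35.258

F is at the origin; F and G share the same y with |FG| = 32.4 and G on the +x side, so G = (32.400, 0.0000). The tangent condition forces QG to be normal to FG, so Q = G + (0, -6.3) = (32.400, -6.3000). On A1, G sits at bearing 90° from Q; an 82° counterclockwise sweep puts V at bearing 172°, so V = Q + 6.3·(cos 172°, sin 172°) = (26.161, -5.4232). Since A1 is tangent to VA there, QV ⟂ VA, so VA runs along (−sin 172°, cos 172°); with |VA| = 28.6, A = (22.181, -33.745). Then |GA| = |A − G| = 35.258.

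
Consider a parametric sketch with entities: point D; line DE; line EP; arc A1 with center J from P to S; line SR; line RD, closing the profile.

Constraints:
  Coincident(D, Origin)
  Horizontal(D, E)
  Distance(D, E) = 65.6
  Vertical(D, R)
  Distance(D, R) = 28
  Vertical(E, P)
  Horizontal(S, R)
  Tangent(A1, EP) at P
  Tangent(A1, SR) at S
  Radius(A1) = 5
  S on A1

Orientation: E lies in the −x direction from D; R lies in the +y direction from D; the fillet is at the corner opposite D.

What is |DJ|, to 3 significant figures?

64.8

D is at the origin; D and E share the same y with |DE| = 65.6 and E on the −x side, so E = (-65.6, 0.00). D and R share the same x with |DR| = 28.0 and R on the +y side, so R = (0.00, 28.0). The virtual corner opposite D is at (-65.6, 28.0). Tangency of A1 to EP means the radius JP is perpendicular to EP and the tangent condition forces JS to be normal to SR, with radius 5.0, so the center J sits 5.0 in from both sides at J = (-60.6, 23.0). Then |DJ| = |J − D| = 64.8.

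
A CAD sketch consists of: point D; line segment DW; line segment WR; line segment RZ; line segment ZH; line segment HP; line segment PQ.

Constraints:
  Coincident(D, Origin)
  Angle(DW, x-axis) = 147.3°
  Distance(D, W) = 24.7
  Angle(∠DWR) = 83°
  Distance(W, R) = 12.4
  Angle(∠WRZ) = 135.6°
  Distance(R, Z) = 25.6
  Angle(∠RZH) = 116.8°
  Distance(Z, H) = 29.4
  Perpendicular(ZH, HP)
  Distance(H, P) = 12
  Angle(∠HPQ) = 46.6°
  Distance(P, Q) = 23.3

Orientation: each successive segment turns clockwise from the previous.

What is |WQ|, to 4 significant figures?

43.67

The perpendicularity gives HP at right angles to ZH, so HP runs at -147.3°; with |HP| = 12.0, P = (18.38, -5.707). ∠HPQ = 46.6° gives PQ at 79.30° from the x-axis; with |PQ| = 23.3, Q = (22.71, 17.19). Then |WQ| = |Q − W| = 43.67.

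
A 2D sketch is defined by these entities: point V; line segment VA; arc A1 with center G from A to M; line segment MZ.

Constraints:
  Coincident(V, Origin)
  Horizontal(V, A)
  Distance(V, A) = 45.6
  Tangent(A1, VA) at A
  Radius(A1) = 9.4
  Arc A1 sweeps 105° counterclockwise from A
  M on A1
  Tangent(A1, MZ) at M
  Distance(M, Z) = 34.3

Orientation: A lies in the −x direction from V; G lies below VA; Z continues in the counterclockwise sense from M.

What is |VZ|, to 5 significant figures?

64.184

V is at the origin; VA is horizontal with |VA| = 45.6 and A on the −x side, so A = (-45.600, 0.0000). The tangent condition forces GA to be normal to VA, so G = A + (0, -9.4) = (-45.600, -9.4000). On A1, A sits at bearing 90° from G; a 105° counterclockwise sweep puts M at bearing 195°, so M = G + 9.4·(cos 195°, sin 195°) = (-54.680, -11.833). Since A1 is tangent to MZ there, GM ⟂ MZ, so MZ runs along (−sin 195°, cos 195°); with |MZ| = 34.3, Z = (-45.802, -44.964). Then |VZ| = |Z − V| = 64.184.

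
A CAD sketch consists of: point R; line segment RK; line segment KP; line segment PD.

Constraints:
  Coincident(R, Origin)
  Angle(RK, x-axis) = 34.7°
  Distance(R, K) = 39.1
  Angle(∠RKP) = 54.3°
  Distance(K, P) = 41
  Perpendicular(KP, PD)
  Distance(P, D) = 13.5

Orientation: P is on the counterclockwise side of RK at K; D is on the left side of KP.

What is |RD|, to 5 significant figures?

25.764

∠RKP = 54.3°, so KP runs at 34.7° + (180° − 54.3°) = 160.40° from the x-axis; with |KP| = 41.0, P = K + 41.0·(cos 160.40°, sin 160.40°) = (-6.4785, 36.012). The perpendicularity gives PD at right angles to KP; with |PD| = 13.5 on the left of KP, D = P + 13.5·(-0.33545, -0.94206) = (-11.007, 23.295). Then |RD| = |D − R| = 25.764.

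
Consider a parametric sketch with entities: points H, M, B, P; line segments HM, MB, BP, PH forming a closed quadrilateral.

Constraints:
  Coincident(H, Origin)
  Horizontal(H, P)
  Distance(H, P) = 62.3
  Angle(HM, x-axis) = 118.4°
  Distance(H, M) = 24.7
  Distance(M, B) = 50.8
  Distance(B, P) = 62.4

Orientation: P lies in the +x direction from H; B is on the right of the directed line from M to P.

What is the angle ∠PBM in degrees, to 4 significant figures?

85.30°

Checks: |MB| = 50.80 ✓; |BP| = 62.40 ✓.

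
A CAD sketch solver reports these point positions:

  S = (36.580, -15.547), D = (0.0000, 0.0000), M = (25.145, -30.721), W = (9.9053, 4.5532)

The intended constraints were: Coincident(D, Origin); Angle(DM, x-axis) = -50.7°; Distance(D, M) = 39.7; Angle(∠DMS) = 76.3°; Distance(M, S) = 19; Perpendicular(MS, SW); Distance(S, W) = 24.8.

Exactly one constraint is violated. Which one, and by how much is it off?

Distance(S, W) = 24.8 — off by 8.60.

D = (0.00, 0.00) ✓; DM at -50.70° ✓; |DM| = 39.70 ✓; ∠DMS = 76.30° ✓; |MS| = 19.00 ✓; ∠(MS, SW) = 90.00° ✓; |SW| = 33.40 ✗.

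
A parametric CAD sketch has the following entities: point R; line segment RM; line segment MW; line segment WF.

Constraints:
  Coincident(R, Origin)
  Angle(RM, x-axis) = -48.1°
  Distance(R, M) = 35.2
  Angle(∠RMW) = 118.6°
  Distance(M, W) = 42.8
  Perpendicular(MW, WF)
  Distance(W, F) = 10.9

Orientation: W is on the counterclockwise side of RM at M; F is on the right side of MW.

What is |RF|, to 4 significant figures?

72.84

R is at the origin; RM runs at -48.1° with length 35.2, so M = 35.2·(cos -48.1°, sin -48.1°) = (23.51, -26.20). ∠RMW = 118.6°, so MW runs at -48.1° + (180° − 118.6°) = 13.30° from the x-axis; with |MW| = 42.8, W = M + 42.8·(cos 13.30°, sin 13.30°) = (65.16, -16.35). The perpendicularity gives WF at right angles to MW; with |WF| = 10.9 on the right of MW, F = W + 10.9·(0.2300, -0.9732) = (67.67, -26.96). Then |RF| = |F − R| = 72.84.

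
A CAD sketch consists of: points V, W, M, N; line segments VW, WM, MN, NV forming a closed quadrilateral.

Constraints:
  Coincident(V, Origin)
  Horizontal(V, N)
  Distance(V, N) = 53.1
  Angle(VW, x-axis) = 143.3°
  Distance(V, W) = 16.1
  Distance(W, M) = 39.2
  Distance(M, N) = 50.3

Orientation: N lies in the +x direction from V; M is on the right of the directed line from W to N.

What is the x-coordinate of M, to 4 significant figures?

8.484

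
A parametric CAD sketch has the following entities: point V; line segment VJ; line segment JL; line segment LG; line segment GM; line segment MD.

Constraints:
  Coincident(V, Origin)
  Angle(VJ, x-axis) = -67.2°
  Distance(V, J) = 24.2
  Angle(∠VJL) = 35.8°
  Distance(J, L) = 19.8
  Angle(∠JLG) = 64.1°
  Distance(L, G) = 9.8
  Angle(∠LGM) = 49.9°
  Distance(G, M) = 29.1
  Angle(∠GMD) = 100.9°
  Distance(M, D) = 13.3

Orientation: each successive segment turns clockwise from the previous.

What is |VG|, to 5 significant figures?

6.7378

∠VJL = 35.8° gives JL at 148.60° from the x-axis; with |JL| = 19.8, L = (-7.5224, -11.993). ∠JLG = 64.1° gives LG at 32.700° from the x-axis; with |LG| = 9.8, G = (0.72438, -6.6987). Then |VG| = |G − V| = 6.7378.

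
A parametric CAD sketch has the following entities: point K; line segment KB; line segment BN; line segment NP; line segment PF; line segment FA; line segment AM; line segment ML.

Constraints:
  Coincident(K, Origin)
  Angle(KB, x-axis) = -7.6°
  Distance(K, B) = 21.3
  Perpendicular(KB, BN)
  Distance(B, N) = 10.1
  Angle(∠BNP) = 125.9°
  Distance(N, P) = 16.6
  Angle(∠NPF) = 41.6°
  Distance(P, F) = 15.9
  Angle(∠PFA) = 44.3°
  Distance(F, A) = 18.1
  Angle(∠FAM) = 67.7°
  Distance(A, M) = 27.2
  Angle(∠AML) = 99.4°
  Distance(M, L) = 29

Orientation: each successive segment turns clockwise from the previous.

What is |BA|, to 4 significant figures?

19.70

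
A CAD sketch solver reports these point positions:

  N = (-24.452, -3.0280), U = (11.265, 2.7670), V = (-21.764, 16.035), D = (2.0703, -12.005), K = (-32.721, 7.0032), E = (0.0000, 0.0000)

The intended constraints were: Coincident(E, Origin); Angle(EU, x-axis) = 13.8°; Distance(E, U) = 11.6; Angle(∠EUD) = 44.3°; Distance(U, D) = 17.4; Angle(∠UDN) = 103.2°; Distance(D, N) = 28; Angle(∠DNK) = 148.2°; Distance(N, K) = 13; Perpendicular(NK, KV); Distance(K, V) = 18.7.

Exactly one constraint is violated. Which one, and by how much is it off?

Distance(K, V) = 18.7 — off by 4.50.

E = (0.00, 0.00) ✓; EU at 13.80° ✓; |EU| = 11.60 ✓; ∠EUD = 44.30° ✓; |UD| = 17.40 ✓; ∠UDN = 103.2° ✓; |DN| = 28.00 ✓; ∠DNK = 148.2° ✓; |NK| = 13.00 ✓; ∠(NK, KV) = 90.00° ✓; |KV| = 14.20 ✗.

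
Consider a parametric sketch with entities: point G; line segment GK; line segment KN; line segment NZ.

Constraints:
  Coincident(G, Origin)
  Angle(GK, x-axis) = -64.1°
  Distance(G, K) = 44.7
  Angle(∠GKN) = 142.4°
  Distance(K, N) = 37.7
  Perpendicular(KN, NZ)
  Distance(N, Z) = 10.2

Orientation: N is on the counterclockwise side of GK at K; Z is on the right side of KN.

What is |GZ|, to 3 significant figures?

82.2

∠GKN = 142.4°, so KN runs at -64.1° + (180° − 142.4°) = -26.5° from the x-axis; with |KN| = 37.7, N = K + 37.7·(cos -26.5°, sin -26.5°) = (53.3, -57.0). The perpendicularity gives NZ at right angles to KN; with |NZ| = 10.2 on the right of KN, Z = N + 10.2·(-0.446, -0.895) = (48.7, -66.2). Then |GZ| = |Z − G| = 82.2.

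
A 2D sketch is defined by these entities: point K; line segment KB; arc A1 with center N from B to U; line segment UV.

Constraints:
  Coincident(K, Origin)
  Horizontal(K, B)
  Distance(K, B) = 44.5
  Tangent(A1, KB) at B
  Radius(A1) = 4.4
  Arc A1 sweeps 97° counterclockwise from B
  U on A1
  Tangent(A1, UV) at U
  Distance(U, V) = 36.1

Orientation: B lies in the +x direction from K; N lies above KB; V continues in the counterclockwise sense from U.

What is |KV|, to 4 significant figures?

60.33

On A1, B sits at bearing -90° from N; a 97° counterclockwise sweep puts U at bearing 7°, so U = N + 4.4·(cos 7°, sin 7°) = (48.87, 4.936). Since A1 is tangent to UV there, NU ⟂ UV, so UV runs along (−sin 7°, cos 7°); with |UV| = 36.1, V = (44.47, 40.77). Then |KV| = |V − K| = 60.33.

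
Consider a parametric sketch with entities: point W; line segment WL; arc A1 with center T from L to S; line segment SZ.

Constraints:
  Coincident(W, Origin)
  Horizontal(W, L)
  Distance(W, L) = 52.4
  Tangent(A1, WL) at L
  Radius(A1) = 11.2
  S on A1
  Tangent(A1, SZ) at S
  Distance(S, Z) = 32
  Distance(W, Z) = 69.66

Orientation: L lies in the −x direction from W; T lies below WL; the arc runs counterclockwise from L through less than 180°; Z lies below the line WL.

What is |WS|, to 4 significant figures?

64.73

Checks: |TS| = 11.20 ✓; ∠(TS, SZ) = 90.00° ✓; |SZ| = 32.00 ✓; |WZ| = 69.66 ✓.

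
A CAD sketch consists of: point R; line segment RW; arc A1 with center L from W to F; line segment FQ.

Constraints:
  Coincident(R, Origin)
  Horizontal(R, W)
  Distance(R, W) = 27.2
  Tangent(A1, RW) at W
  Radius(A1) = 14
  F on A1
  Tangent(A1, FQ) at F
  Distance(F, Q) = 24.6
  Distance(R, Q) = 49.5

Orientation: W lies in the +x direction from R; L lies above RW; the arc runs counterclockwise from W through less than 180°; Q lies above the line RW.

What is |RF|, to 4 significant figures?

44.55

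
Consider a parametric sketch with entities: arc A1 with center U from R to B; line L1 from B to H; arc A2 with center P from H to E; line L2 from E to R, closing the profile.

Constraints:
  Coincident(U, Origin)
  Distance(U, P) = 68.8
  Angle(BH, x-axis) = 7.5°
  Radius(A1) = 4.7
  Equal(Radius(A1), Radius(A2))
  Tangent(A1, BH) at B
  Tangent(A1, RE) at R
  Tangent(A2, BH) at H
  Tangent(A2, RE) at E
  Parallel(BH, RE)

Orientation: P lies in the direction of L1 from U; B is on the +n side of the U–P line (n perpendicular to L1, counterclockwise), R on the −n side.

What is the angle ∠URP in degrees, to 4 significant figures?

86.09°

U is at the origin and P lies 68.8 along u from U, so P = 68.8·u = (68.21, 8.980). Tangency of A1 to both parallel lines with radius 4.7 puts B and R at U ± 4.7·n: B = (-0.6135, 4.660), R = (0.6135, -4.660). Then cos ∠URP = RU·RP / (|RU||RP|), giving 86.09°.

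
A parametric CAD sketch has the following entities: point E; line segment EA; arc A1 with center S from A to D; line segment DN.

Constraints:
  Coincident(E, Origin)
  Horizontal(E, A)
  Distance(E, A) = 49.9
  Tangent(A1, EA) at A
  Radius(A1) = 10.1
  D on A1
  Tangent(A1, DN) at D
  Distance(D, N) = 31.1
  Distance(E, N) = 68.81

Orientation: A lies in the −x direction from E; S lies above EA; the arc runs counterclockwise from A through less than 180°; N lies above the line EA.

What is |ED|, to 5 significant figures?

43.250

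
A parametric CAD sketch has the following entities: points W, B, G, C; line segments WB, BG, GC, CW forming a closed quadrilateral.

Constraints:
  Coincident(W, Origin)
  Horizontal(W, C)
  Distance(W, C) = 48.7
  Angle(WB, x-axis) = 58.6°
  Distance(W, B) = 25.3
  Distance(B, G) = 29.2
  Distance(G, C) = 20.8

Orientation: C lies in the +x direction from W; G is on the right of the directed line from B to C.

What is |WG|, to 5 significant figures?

28.399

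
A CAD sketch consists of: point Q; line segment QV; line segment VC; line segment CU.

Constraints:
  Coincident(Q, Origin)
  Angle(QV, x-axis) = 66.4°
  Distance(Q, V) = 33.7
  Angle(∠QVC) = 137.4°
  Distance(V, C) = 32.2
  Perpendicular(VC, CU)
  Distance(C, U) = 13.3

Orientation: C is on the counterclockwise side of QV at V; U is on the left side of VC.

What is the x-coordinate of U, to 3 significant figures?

-9.57

∠QVC = 137.4°, so VC runs at 66.4° + (180° − 137.4°) = 109° from the x-axis; with |VC| = 32.2, C = V + 32.2·(cos 109°, sin 109°) = (3.01, 61.3). VC is perpendicular to CU; with |CU| = 13.3 on the left of VC, U = C + 13.3·(-0.946, -0.326) = (-9.57, 57.0). So U.x = -9.57.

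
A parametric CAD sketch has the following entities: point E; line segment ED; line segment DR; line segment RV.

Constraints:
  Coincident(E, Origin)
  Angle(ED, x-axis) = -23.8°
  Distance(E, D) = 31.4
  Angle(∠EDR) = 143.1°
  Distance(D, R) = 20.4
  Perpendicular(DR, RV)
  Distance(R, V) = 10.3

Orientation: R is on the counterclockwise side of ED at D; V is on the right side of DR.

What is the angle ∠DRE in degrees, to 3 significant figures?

22.5°

E is at the origin; ED runs at -23.8° with length 31.4, so D = 31.4·(cos -23.8°, sin -23.8°) = (28.7, -12.7). ∠EDR = 143.1°, so DR runs at -23.8° + (180° − 143.1°) = 13.1° from the x-axis; with |DR| = 20.4, R = D + 20.4·(cos 13.1°, sin 13.1°) = (48.6, -8.05). Then cos ∠DRE = RD·RE / (|RD||RE|), giving 22.5°.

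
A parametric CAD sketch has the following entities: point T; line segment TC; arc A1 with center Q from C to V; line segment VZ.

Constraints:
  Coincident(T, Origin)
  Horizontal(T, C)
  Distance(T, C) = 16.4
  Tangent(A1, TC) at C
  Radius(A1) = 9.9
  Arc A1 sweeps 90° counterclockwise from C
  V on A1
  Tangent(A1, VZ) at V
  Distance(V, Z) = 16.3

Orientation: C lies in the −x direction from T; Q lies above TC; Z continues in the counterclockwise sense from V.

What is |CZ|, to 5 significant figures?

28.008

On A1, C sits at bearing -90° from Q; a 90° counterclockwise sweep puts V at bearing 0°, so V = Q + 9.9·(cos 0°, sin 0°) = (-6.5000, 9.9000). A1 meets VZ tangentially, so QV is at right angles to VZ, so VZ runs along (−sin 0°, cos 0°); with |VZ| = 16.3, Z = (-6.5000, 26.200). Then |CZ| = |Z − C| = 28.008.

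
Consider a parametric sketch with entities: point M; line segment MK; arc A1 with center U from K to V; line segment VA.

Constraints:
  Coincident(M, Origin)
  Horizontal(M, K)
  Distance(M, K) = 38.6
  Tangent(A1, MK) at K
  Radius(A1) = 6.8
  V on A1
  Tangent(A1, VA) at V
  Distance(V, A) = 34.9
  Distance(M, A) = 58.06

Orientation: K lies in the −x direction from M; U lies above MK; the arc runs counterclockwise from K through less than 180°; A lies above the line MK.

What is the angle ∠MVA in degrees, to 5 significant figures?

117.42°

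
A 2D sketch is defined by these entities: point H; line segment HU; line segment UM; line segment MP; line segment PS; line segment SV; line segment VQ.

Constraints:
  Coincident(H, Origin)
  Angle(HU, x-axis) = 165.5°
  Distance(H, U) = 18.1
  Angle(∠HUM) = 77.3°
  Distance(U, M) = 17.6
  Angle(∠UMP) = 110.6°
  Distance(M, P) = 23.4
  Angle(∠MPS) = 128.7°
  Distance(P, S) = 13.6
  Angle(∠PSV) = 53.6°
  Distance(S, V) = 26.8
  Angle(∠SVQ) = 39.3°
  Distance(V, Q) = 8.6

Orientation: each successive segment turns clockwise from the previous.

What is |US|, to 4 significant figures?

38.54

H is at the origin; HU runs at 165.5° with length 18.1, so U = (-17.52, 4.532). ∠HUM = 77.3° gives UM at 62.80° from the x-axis; with |UM| = 17.6, M = (-9.479, 20.19). ∠UMP = 110.6° gives MP at -6.600° from the x-axis; with |MP| = 23.4, P = (13.77, 17.50). ∠MPS = 128.7° gives PS at -57.90° from the x-axis; with |PS| = 13.6, S = (20.99, 5.975). Then |US| = |S − U| = 38.54.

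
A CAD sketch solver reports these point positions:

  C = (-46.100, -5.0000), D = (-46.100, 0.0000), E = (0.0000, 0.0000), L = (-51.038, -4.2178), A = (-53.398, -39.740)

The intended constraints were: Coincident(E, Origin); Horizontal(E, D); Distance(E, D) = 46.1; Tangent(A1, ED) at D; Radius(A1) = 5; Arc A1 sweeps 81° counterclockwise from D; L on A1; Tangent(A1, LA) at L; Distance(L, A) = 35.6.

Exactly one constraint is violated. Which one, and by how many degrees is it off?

Tangent(A1, LA) at L — off by 5.20°.

E = (0.00, 0.00) ✓; E.y = 0.00, D.y = 0.00 ✓; |ED| = 46.10 ✓; ∠(CD, DE) = 90.00° ✓; |CD| = 5.000 ✓; bearing(C→L) − bearing(C→D) = 81.00° ✓; |CL| = 5.000 ✓; ∠(CL, LA) = 84.80° ✗; |LA| = 35.60 ✓.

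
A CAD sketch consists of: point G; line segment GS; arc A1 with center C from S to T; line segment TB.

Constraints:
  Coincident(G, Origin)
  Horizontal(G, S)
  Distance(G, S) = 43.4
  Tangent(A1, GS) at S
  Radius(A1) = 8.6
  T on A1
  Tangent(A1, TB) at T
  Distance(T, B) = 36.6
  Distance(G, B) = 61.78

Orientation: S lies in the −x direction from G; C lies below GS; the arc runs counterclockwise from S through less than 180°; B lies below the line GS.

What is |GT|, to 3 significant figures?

52.8

G is at the origin; GS is horizontal with |GS| = 43.4 and S on the −x side, so S = (-43.4, 0.00). Since A1 is tangent to GS there, CS ⟂ GS, so C = S + (0, -8.6) = (-43.4, -8.60). Since CT ⟂ TB (tangency), |CB| = √(8.6² + 36.6²) = 37.6 regardless of where T sits on A1. So B lies on both circle(G, 61.78) and circle(C, 37.6); the below-GS intersection is B = (-41.1, -46.1). T is the foot of the tangent from B: T = (-51.6, -11.1).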